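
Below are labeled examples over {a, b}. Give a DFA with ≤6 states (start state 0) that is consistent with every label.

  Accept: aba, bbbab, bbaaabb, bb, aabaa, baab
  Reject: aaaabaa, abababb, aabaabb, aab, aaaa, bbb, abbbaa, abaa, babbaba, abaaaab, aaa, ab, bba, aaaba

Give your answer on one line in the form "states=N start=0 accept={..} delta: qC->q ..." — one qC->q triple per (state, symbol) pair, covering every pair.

Fold the examples into a partial DFA from state 0: repeatedly fix the first undefined (state, symbol) met by the shortest-then-alphabetical prefix, trying targets in increasing order and rejecting any under which an Accept and a Reject string meet in one state with the same remainder; add a state when all current targets are rejected. Accepting states are where Accept strings end.
a: 0a undefined. 0a->0: no, aba/aaaba meet in 0 with "ba" left. Open state 1: 0a->1.
b: 0b undefined. 0b->0: no, bbbab/ab meet in 1 with "b" left. 0b->1: no, aba/bba meet in 1 with "ba" left. Open state 2: 0b->2.
aa: 1a undefined. 1a->0: no, aba/aaaba meet in 1 with "ba" left. 1a->1: no, aba/aaaba meet in 1 with "ba" left. 1a->2: no, bb/aab meet in 2 with "b" left. Open state 3: 1a->3.
ab: 1b undefined. 1b->0: ok.
ba: 2a undefined. 2a->0: no, baab/ab meet in 0. 2a->1: no, aba/babbaba meet in 1. 2a->2: ok.
bb: 2b undefined. 2b->0: no, aba/babbaba meet in 1. 2b->1: no, aba/babbaba meet in 1. 2b->2: no, bbbab/abababb meet in 2. 2b->3: no, bb/abaa meet in 3. Open state 4: 2b->4.
aaa: 3a undefined. 3a->0: no, aba/aaaa meet in 1. 3a->1: no, aba/aaa meet in 1. 3a->2: no, bb/abaaaab meet in 4. 3a->3: no, aabaa/aaaabaa meet in 3 with "baa" left. 3a->4: no, bb/aaa meet in 4. Open state 5: 3a->5.
aab: 3b undefined. 3b->0: no, aabaa/abaa meet in 3. 3b->1: no, aba/aab meet in 1. 3b->2: no, aabaa/abababb meet in 2. 3b->3: no, aabaa/aaaa meet in 5 with "a" left. 3b->4: no, bb/aab meet in 4. 3b->5: ok.
bba: 4a undefined. 4a->0: no, aba/abbbaa meet in 1. 4a->1: no, aba/bba meet in 1. 4a->2: no, bbaaabb/bbb meet in 4 with "b" left. 4a->3: ok.
bbb: 4b undefined. 4b->0: no, aba/babbaba meet in 1. 4b->1: no, aba/bbb meet in 1. 4b->2: ok.
aaaa: 5a undefined. 5a->0: ok.
aaab: 5b undefined. 5b->0: no, aba/aaaba meet in 1. 5b->1: ok.
All examples now run through 6 states with every (state, symbol) defined. Accept strings end in {1,4}, Reject strings end in {0,2,3,5}; accept={1,4}.

states=6 start=0 accept={1,4} delta: 0a->1 0b->2 1a->3 1b->0 2a->2 2b->4 3a->5 3b->5 4a->3 4b->2 5a->0 5b->1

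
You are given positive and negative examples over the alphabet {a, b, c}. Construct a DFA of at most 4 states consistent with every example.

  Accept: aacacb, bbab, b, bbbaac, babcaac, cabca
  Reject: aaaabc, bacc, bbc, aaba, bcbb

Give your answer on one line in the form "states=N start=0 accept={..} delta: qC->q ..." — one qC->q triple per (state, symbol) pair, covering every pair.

states=4 start=0 accept={1,3} delta: 0a->0 0b->1 0c->0 1a->0 1b->2 1c->2 2a->3 2b->2 2c->0 3a->3 3b->1 3c->1

Grow the machine one transition at a time. Run the examples from 0; the earliest place one falls off (shortest prefix, ties alphabetical) gets sent to the lowest-numbered state that keeps every Accept/Reject pair distinguishable — a pair clashes when both reach the same state with identical unread suffix — and to a fresh state only if none does.
a: 0a undefined. 0a->0: ok.
b: 0b undefined. 0b->0: no, bbab/aaba meet in 0. Open state 1: 0b->1.
c: 0c undefined. 0c->0: ok.
ba: 1a undefined. 1a->0: ok.
bb: 1b undefined. 1b->0: no, bbbaac/bacc meet in 0. 1b->1: no, bbbaac/bacc meet in 0. Open state 2: 1b->2.
bc: 1c undefined. 1c->0: no, babcaac/aaaabc meet in 0. 1c->1: no, aacacb/aaaabc meet in 1. 1c->2: ok.
bba: 2a undefined. 2a->0: no, babcaac/bacc meet in 0. 2a->1: no, bbab/aaaabc meet in 2. 2a->2: no, babcaac/bbc meet in 2 with "c" left. Open state 3: 2a->3.
bbb: 2b undefined. 2b->0: no, aacacb/bcbb meet in 1. 2b->1: no, bbbaac/bacc meet in 0. 2b->2: ok.
bbc: 2c undefined. 2c->0: ok.
bbab: 3b undefined. 3b->0: no, bbab/bacc meet in 0. 3b->1: ok.
bbbaa: 3a undefined. 3a->0: no, bbbaac/bacc meet in 0. 3a->1: no, bbbaac/aaaabc meet in 2. 3a->2: no, bbbaac/bacc meet in 0. 3a->3: ok.
bbbaac: 3c undefined. 3c->0: no, bbbaac/bacc meet in 0. 3c->1: ok.
All examples now run through 4 states with every (state, symbol) defined. Accept strings end in {1,3}, Reject strings end in {0,2}; accept={1,3}.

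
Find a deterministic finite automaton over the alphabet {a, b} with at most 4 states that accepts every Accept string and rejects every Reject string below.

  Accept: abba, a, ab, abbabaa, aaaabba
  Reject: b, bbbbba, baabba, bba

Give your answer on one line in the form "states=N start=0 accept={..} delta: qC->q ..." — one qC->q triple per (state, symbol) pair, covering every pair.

states=4 start=0 accept={0,1,3} delta: 0a->1 0b->2 1a->1 1b->0 2a->3 2b->3 3a->2 3b->3

State merging on the prefix tree: take the shortest (then alphabetical) example prefix whose next move is undefined and point that move at state 0, else 1, else 2, ...; a target is out if some Accept/Reject pair would then sit in one state with the same input left (inseparable). If every existing state is out, open a new one.
a: 0a undefined. 0a->0: no, abba/bba meet in 0 with "bba" left. Open state 1: 0a->1.
b: 0b undefined. 0b->0: no, a/bbbbba meet in 1. 0b->1: no, a/b meet in 1. Open state 2: 0b->2.
aa: 1a undefined. 1a->0: no, aaaabba/bba meet in 2 with "ba" left. 1a->1: ok.
ab: 1b undefined. 1b->0: ok.
ba: 2a undefined. 2a->0: no, abba/baabba meet in 0. 2a->1: no, abba/baabba meet in 1. 2a->2: no, abba/b meet in 2. Open state 3: 2a->3.
bb: 2b undefined. 2b->0: no, abba/bbbbba meet in 3. 2b->1: no, a/bbbbba meet in 1. 2b->2: no, abba/bbbbba meet in 3. 2b->3: ok.
baa: 3a undefined. 3a->0: no, ab/baabba meet in 0. 3a->1: no, abba/baabba meet in 3. 3a->2: ok.
bbb: 3b undefined. 3b->0: no, a/baabba meet in 1. 3b->1: no, abba/bbbbba meet in 3. 3b->2: no, abba/bbbbba meet in 3. 3b->3: ok.
All examples now run through 4 states with every (state, symbol) defined. Accept strings end in {0,1,3}, Reject strings end in {2}; accept={0,1,3}.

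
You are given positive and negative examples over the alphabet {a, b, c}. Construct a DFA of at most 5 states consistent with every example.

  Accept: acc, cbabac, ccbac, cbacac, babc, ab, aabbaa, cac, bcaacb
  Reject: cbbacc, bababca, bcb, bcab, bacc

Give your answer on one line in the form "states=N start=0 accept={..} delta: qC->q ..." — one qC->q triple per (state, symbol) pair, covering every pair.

Fold the examples into a partial DFA from state 0: repeatedly fix the first undefined (state, symbol) met by the shortest-then-alphabetical prefix, trying targets in increasing order and rejecting any under which an Accept and a Reject string meet in one state with the same remainder; add a state when all current targets are rejected. Accepting states are where Accept strings end.
a: 0a undefined. 0a->0: ok.
b: 0b undefined. 0b->0: no, acc/bacc meet in 0 with "cc" left. Open state 1: 0b->1.
c: 0c undefined. 0c->0: ok.
ba: 1a undefined. 1a->0: no, acc/bacc meet in 0. 1a->1: ok.
bc: 1c undefined. 1c->0: no, acc/bacc meet in 0. 1c->1: no, ccbac/bacc meet in 1. Open state 2: 1c->2.
bab: 1b undefined. 1b->0: no, acc/cbbacc meet in 0. 1b->1: ok.
bca: 2a undefined. 2a->0: no, acc/bababca meet in 0. 2a->1: no, ab/bababca meet in 1. 2a->2: no, cbabac/bababca meet in 2. Open state 3: 2a->3.
bcb: 2b undefined. 2b->0: no, acc/bcb meet in 0. 2b->1: no, ab/bcb meet in 1. 2b->2: no, cbabac/bcb meet in 2. 2b->3: ok.
bacc: 2c undefined. 2c->0: no, acc/cbbacc meet in 0. 2c->1: no, ab/cbbacc meet in 1. 2c->2: no, cbabac/cbbacc meet in 2. 2c->3: ok.
bcaa: 3a undefined. 3a->0: ok.
bcab: 3b undefined. 3b->0: no, acc/bcab meet in 0. 3b->1: no, ab/bcab meet in 1. 3b->2: no, cbabac/bcab meet in 2. 3b->3: ok.
cbacac: 3c undefined. 3c->0: ok.
All examples now run through 4 states with every (state, symbol) defined. Accept strings end in {0,1,2}, Reject strings end in {3}; accept={0,1,2}.

states=4 start=0 accept={0,1,2} delta: 0a->0 0b->1 0c->0 1a->1 1b->1 1c->2 2a->3 2b->3 2c->3 3a->0 3b->3 3c->0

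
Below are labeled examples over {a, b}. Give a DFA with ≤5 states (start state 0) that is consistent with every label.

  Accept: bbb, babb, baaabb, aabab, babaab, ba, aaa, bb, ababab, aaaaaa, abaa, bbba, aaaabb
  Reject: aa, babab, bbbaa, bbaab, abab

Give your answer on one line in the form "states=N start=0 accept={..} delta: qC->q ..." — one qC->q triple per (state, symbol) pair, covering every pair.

states=3 start=0 accept={0,1} delta: 0a->1 0b->0 1a->2 1b->1 2a->0 2b->2

Grow the machine one transition at a time. Run the examples from 0; the earliest place one falls off (shortest prefix, ties alphabetical) gets sent to the lowest-numbered state that keeps every Accept/Reject pair distinguishable — a pair clashes when both reach the same state with identical unread suffix — and to a fresh state only if none does.
a: 0a undefined. 0a->0: no, aabab/abab meet in 0 with "bab" left. Open state 1: 0a->1.
b: 0b undefined. 0b->0: ok.
aa: 1a undefined. 1a->0: no, bbb/aa meet in 0. 1a->1: no, aabab/babab meet in 1 with "bab" left. Open state 2: 1a->2.
ab: 1b undefined. 1b->0: no, bbb/babab meet in 0. 1b->1: ok.
aaa: 2a undefined. 2a->0: ok.
aab: 2b undefined. 2b->0: no, bbb/babab meet in 0. 2b->1: no, babb/babab meet in 1. 2b->2: ok.
All examples now run through 3 states with every (state, symbol) defined. Accept strings end in {0,1}, Reject strings end in {2}; accept={0,1}.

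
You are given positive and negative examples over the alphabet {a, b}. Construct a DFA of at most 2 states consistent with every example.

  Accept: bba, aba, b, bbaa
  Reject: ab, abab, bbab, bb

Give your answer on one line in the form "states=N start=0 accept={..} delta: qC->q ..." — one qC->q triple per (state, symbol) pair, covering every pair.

states=2 start=0 accept={1} delta: 0a->1 0b->1 1a->1 1b->0

Grow the machine one transition at a time. Run the examples from 0; the earliest place one falls off (shortest prefix, ties alphabetical) gets sent to the lowest-numbered state that keeps every Accept/Reject pair distinguishable — a pair clashes when both reach the same state with identical unread suffix — and to a fresh state only if none does.
a: 0a undefined. 0a->0: no, b/ab meet in 0 with "b" left. Open state 1: 0a->1.
b: 0b undefined. 0b->0: no, b/bb meet in 0. 0b->1: ok.
ab: 1b undefined. 1b->0: ok.
bbaa: 1a undefined. 1a->0: no, bbaa/ab meet in 0. 1a->1: ok.
All examples now run through 2 states with every (state, symbol) defined. Accept strings end in {1}, Reject strings end in {0}; accept={1}.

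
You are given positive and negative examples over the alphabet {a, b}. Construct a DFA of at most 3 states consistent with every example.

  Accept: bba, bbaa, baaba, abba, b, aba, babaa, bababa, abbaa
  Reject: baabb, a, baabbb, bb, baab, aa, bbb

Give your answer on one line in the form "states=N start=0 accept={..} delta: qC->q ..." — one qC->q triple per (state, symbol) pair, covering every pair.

Fold the examples into a partial DFA from state 0: repeatedly fix the first undefined (state, symbol) met by the shortest-then-alphabetical prefix, trying targets in increasing order and rejecting any under which an Accept and a Reject string meet in one state with the same remainder; add a state when all current targets are rejected. Accepting states are where Accept strings end.
a: 0a undefined. 0a->0: ok.
b: 0b undefined. 0b->0: no, bba/baabb meet in 0. Open state 1: 0b->1.
ba: 1a undefined. 1a->0: no, baaba/a meet in 0. 1a->1: ok.
bb: 1b undefined. 1b->0: no, bba/a meet in 0. 1b->1: no, bba/baabb meet in 1. Open state 2: 1b->2.
bba: 2a undefined. 2a->0: no, bba/a meet in 0. 2a->1: ok.
bbb: 2b undefined. 2b->0: no, bba/baabbb meet in 1. 2b->1: no, bba/baabb meet in 1. 2b->2: ok.
All examples now run through 3 states with every (state, symbol) defined. Accept strings end in {1}, Reject strings end in {0,2}; accept={1}.

states=3 start=0 accept={1} delta: 0a->0 0b->1 1a->1 1b->2 2a->1 2b->2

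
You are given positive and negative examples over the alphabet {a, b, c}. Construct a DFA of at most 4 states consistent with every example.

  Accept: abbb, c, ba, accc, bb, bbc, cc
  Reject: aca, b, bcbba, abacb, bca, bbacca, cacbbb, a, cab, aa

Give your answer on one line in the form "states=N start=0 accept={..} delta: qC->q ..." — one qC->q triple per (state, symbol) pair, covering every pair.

Grow the machine one transition at a time. Run the examples from 0; the earliest place one falls off (shortest prefix, ties alphabetical) gets sent to the lowest-numbered state that keeps every Accept/Reject pair distinguishable — a pair clashes when both reach the same state with identical unread suffix — and to a fresh state only if none does.
a: 0a undefined. 0a->0: ok.
b: 0b undefined. 0b->0: no, abbb/b meet in 0. Open state 1: 0b->1.
c: 0c undefined. 0c->0: no, abbb/cacbbb meet in 1 with "bb" left. 0c->1: no, c/b meet in 1. Open state 2: 0c->2.
ba: 1a undefined. 1a->0: no, ba/a meet in 0. 1a->1: no, ba/b meet in 1. 1a->2: ok.
bb: 1b undefined. 1b->0: no, abbb/b meet in 1. 1b->1: no, abbb/b meet in 1. 1b->2: ok.
bc: 1c undefined. 1c->0: ok.
ca: 2a undefined. 2a->0: ok.
cc: 2c undefined. 2c->0: no, bbc/aca meet in 0. 2c->1: no, c/abacb meet in 2. 2c->2: no, abbb/abacb meet in 2 with "b" left. Open state 3: 2c->3.
abbb: 2b undefined. 2b->0: no, abbb/aca meet in 0. 2b->1: no, abbb/b meet in 1. 2b->2: no, abbb/cacbbb meet in 2. 2b->3: ok.
accc: 3c undefined. 3c->0: no, accc/aca meet in 0. 3c->1: no, accc/b meet in 1. 3c->2: ok.
abacb: 3b undefined. 3b->0: ok.
bbacca: 3a undefined. 3a->0: ok.
All examples now run through 4 states with every (state, symbol) defined. Accept strings end in {2,3}, Reject strings end in {0,1}; accept={2,3}.

states=4 start=0 accept={2,3} delta: 0a->0 0b->1 0c->2 1a->2 1b->2 1c->0 2a->0 2b->3 2c->3 3a->0 3b->0 3c->2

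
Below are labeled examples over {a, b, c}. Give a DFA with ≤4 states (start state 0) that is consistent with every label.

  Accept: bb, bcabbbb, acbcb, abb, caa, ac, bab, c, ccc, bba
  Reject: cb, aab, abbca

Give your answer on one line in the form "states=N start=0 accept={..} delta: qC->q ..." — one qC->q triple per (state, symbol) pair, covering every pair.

State merging on the prefix tree: take the shortest (then alphabetical) example prefix whose next move is undefined and point that move at state 0, else 1, else 2, ...; a target is out if some Accept/Reject pair would then sit in one state with the same input left (inseparable). If every existing state is out, open a new one.
a: 0a undefined. 0a->0: ok.
b: 0b undefined. 0b->0: no, bb/aab meet in 0. Open state 1: 0b->1.
c: 0c undefined. 0c->0: ok.
ba: 1a undefined. 1a->0: no, bab/cb meet in 1. 1a->1: ok.
bb: 1b undefined. 1b->0: no, bb/abbca meet in 0. 1b->1: no, bb/cb meet in 1. Open state 2: 1b->2.
bc: 1c undefined. 1c->0: no, acbcb/cb meet in 1. 1c->1: ok.
bba: 2a undefined. 2a->0: ok.
abbc: 2c undefined. 2c->0: no, caa/abbca meet in 0. 2c->1: ok.
bcabb: 2b undefined. 2b->0: ok.
All examples now run through 3 states with every (state, symbol) defined. Accept strings end in {0,2}, Reject strings end in {1}; accept={0,2}.

states=3 start=0 accept={0,2} delta: 0a->0 0b->1 0c->0 1a->1 1b->2 1c->1 2a->0 2b->0 2c->1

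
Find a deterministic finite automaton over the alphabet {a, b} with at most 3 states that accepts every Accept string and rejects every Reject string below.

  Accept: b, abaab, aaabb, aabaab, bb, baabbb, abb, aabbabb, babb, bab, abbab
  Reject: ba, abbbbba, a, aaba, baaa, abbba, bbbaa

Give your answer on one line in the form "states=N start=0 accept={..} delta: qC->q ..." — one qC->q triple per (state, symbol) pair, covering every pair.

Grow the machine one transition at a time. Run the examples from 0; the earliest place one falls off (shortest prefix, ties alphabetical) gets sent to the lowest-numbered state that keeps every Accept/Reject pair distinguishable — a pair clashes when both reach the same state with identical unread suffix — and to a fresh state only if none does.
a: 0a undefined. 0a->0: ok.
b: 0b undefined. 0b->0: no, b/ba meet in 0. Open state 1: 0b->1.
ba: 1a undefined. 1a->0: ok.
bb: 1b undefined. 1b->0: no, aaabb/ba meet in 0. 1b->1: ok.
All examples now run through 2 states with every (state, symbol) defined. Accept strings end in {1}, Reject strings end in {0}; accept={1}.

states=2 start=0 accept={1} delta: 0a->0 0b->1 1a->0 1b->1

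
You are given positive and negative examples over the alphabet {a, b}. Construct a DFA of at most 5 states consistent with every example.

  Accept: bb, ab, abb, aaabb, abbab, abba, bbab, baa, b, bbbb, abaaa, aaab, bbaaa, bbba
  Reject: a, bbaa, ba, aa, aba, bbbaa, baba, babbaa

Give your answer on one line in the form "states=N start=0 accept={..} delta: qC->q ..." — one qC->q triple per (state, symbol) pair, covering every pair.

states=4 start=0 accept={1,3} delta: 0a->0 0b->1 1a->2 1b->3 2a->3 2b->1 3a->1 3b->3

Grow the machine one transition at a time. Run the examples from 0; the earliest place one falls off (shortest prefix, ties alphabetical) gets sent to the lowest-numbered state that keeps every Accept/Reject pair distinguishable — a pair clashes when both reach the same state with identical unread suffix — and to a fresh state only if none does.
a: 0a undefined. 0a->0: ok.
b: 0b undefined. 0b->0: no, bb/a meet in 0. Open state 1: 0b->1.
ba: 1a undefined. 1a->0: no, baa/a meet in 0. 1a->1: no, ab/ba meet in 1. Open state 2: 1a->2.
bb: 1b undefined. 1b->0: no, bb/a meet in 0. 1b->1: no, abba/ba meet in 2. 1b->2: no, bb/ba meet in 2. Open state 3: 1b->3.
baa: 2a undefined. 2a->0: no, baa/a meet in 0. 2a->1: no, abaaa/ba meet in 2. 2a->2: no, baa/ba meet in 2. 2a->3: ok.
bab: 2b undefined. 2b->0: no, bb/babbaa meet in 3. 2b->1: ok.
bba: 3a undefined. 3a->0: no, abba/a meet in 0. 3a->1: ok.
bbb: 3b undefined. 3b->0: no, bbba/a meet in 0. 3b->1: no, bb/bbbaa meet in 3. 3b->2: no, ab/bbbaa meet in 1. 3b->3: ok.
All examples now run through 4 states with every (state, symbol) defined. Accept strings end in {1,3}, Reject strings end in {0,2}; accept={1,3}.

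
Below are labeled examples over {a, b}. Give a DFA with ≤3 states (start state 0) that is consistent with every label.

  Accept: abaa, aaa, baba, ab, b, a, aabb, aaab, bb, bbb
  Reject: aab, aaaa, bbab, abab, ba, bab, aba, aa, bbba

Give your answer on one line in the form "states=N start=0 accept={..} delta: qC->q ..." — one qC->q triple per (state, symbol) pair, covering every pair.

states=3 start=0 accept={1} delta: 0a->1 0b->1 1a->2 1b->1 2a->1 2b->0

State merging on the prefix tree: take the shortest (then alphabetical) example prefix whose next move is undefined and point that move at state 0, else 1, else 2, ...; a target is out if some Accept/Reject pair would then sit in one state with the same input left (inseparable). If every existing state is out, open a new one.
a: 0a undefined. 0a->0: no, aaa/aaaa meet in 0. Open state 1: 0a->1.
b: 0b undefined. 0b->0: no, baba/aba meet in 1 with "ba" left. 0b->1: ok.
aa: 1a undefined. 1a->0: no, aaa/aab meet in 1. 1a->1: no, aaa/aaaa meet in 1. Open state 2: 1a->2.
ab: 1b undefined. 1b->0: no, abaa/ba meet in 2. 1b->1: ok.
aaa: 2a undefined. 2a->0: no, ab/aaaa meet in 1. 2a->1: ok.
aab: 2b undefined. 2b->0: ok.
All examples now run through 3 states with every (state, symbol) defined. Accept strings end in {1}, Reject strings end in {0,2}; accept={1}.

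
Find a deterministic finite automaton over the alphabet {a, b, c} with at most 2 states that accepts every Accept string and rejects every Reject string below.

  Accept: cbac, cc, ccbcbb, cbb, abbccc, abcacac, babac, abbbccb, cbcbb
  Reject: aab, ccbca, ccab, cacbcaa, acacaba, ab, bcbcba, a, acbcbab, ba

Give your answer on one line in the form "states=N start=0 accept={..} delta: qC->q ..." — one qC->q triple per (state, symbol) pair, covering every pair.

Fold the examples into a partial DFA from state 0: repeatedly fix the first undefined (state, symbol) met by the shortest-then-alphabetical prefix, trying targets in increasing order and rejecting any under which an Accept and a Reject string meet in one state with the same remainder; add a state when all current targets are rejected. Accepting states are where Accept strings end.
a: 0a undefined. 0a->0: ok.
b: 0b undefined. 0b->0: ok.
c: 0c undefined. 0c->0: no, cbac/aab meet in 0. Open state 1: 0c->1.
ca: 1a undefined. 1a->0: ok.
cb: 1b undefined. 1b->0: no, cbb/aab meet in 0. 1b->1: ok.
cc: 1c undefined. 1c->0: no, cc/aab meet in 0. 1c->1: ok.
All examples now run through 2 states with every (state, symbol) defined. Accept strings end in {1}, Reject strings end in {0}; accept={1}.

states=2 start=0 accept={1} delta: 0a->0 0b->0 0c->1 1a->0 1b->1 1c->1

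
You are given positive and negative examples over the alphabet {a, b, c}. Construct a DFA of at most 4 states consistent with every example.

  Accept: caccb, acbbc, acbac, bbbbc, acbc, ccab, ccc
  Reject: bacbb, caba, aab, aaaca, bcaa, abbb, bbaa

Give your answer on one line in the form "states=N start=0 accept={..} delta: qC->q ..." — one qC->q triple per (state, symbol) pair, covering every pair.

Grow the machine one transition at a time. Run the examples from 0; the earliest place one falls off (shortest prefix, ties alphabetical) gets sent to the lowest-numbered state that keeps every Accept/Reject pair distinguishable — a pair clashes when both reach the same state with identical unread suffix — and to a fresh state only if none does.
a: 0a undefined. 0a->0: ok.
b: 0b undefined. 0b->0: ok.
c: 0c undefined. 0c->0: no, caccb/bacbb meet in 0. Open state 1: 0c->1.
ca: 1a undefined. 1a->0: ok.
cc: 1c undefined. 1c->0: no, caccb/caba meet in 0. 1c->1: no, ccab/caba meet in 0. Open state 2: 1c->2.
acb: 1b undefined. 1b->0: ok.
cca: 2a undefined. 2a->0: no, ccab/bacbb meet in 0. 2a->1: no, ccab/bacbb meet in 0. 2a->2: ok.
ccc: 2c undefined. 2c->0: no, ccc/bacbb meet in 0. 2c->1: ok.
ccab: 2b undefined. 2b->0: no, caccb/bacbb meet in 0. 2b->1: ok.
All examples now run through 3 states with every (state, symbol) defined. Accept strings end in {1}, Reject strings end in {0}; accept={1}.

states=3 start=0 accept={1} delta: 0a->0 0b->0 0c->1 1a->0 1b->0 1c->2 2a->2 2b->1 2c->1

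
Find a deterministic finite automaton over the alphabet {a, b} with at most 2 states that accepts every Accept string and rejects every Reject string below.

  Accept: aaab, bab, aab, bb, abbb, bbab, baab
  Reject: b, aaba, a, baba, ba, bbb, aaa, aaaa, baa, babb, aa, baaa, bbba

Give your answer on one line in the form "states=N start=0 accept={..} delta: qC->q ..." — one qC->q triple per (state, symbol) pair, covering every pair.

Grow the machine one transition at a time. Run the examples from 0; the earliest place one falls off (shortest prefix, ties alphabetical) gets sent to the lowest-numbered state that keeps every Accept/Reject pair distinguishable — a pair clashes when both reach the same state with identical unread suffix — and to a fresh state only if none does.
a: 0a undefined. 0a->0: no, aaab/b meet in 0 with "b" left. Open state 1: 0a->1.
b: 0b undefined. 0b->0: no, bb/b meet in 0. 0b->1: ok.
aa: 1a undefined. 1a->0: no, aaab/babb meet in 1 with "b" left. 1a->1: ok.
ab: 1b undefined. 1b->0: ok.
All examples now run through 2 states with every (state, symbol) defined. Accept strings end in {0}, Reject strings end in {1}; accept={0}.

states=2 start=0 accept={0} delta: 0a->1 0b->1 1a->1 1b->0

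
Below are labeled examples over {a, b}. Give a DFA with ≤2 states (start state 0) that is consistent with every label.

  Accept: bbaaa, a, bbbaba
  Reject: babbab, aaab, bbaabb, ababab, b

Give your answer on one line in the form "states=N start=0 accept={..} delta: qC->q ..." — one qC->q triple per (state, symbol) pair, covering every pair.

Fold the examples into a partial DFA from state 0: repeatedly fix the first undefined (state, symbol) met by the shortest-then-alphabetical prefix, trying targets in increasing order and rejecting any under which an Accept and a Reject string meet in one state with the same remainder; add a state when all current targets are rejected. Accepting states are where Accept strings end.
a: 0a undefined. 0a->0: ok.
b: 0b undefined. 0b->0: no, bbaaa/babbab meet in 0. Open state 1: 0b->1.
ba: 1a undefined. 1a->0: ok.
bb: 1b undefined. 1b->0: no, bbaaa/bbaabb meet in 0. 1b->1: ok.
All examples now run through 2 states with every (state, symbol) defined. Accept strings end in {0}, Reject strings end in {1}; accept={0}.

states=2 start=0 accept={0} delta: 0a->0 0b->1 1a->0 1b->1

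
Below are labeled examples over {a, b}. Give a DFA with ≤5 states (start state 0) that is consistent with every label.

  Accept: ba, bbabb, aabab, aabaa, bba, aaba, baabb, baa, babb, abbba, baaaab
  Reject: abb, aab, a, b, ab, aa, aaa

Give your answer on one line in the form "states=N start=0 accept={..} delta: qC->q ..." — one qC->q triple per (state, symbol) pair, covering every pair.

Grow the machine one transition at a time. Run the examples from 0; the earliest place one falls off (shortest prefix, ties alphabetical) gets sent to the lowest-numbered state that keeps every Accept/Reject pair distinguishable — a pair clashes when both reach the same state with identical unread suffix — and to a fresh state only if none does.
a: 0a undefined. 0a->0: ok.
b: 0b undefined. 0b->0: no, ba/abb meet in 0. Open state 1: 0b->1.
ba: 1a undefined. 1a->0: no, ba/a meet in 0. 1a->1: no, ba/aab meet in 1. Open state 2: 1a->2.
bb: 1b undefined. 1b->0: no, bbabb/abb meet in 0. 1b->1: ok.
baa: 2a undefined. 2a->0: no, aabaa/a meet in 0. 2a->1: no, aabaa/abb meet in 1. 2a->2: ok.
bab: 2b undefined. 2b->0: no, bbabb/abb meet in 1. 2b->1: no, bbabb/abb meet in 1. 2b->2: ok.
All examples now run through 3 states with every (state, symbol) defined. Accept strings end in {2}, Reject strings end in {0,1}; accept={2}.

states=3 start=0 accept={2} delta: 0a->0 0b->1 1a->2 1b->1 2a->2 2b->2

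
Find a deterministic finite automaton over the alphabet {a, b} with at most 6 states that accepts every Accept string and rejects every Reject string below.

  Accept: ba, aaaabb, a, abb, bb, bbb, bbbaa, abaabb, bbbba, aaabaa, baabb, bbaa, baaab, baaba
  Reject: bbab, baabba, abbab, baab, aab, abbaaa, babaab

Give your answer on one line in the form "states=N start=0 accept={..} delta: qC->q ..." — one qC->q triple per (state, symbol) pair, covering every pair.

states=6 start=0 accept={0,2,3,4} delta: 0a->0 0b->1 1a->2 1b->2 2a->3 2b->0 3a->4 3b->5 4a->1 4b->0 5a->0 5b->4

State merging on the prefix tree: take the shortest (then alphabetical) example prefix whose next move is undefined and point that move at state 0, else 1, else 2, ...; a target is out if some Accept/Reject pair would then sit in one state with the same input left (inseparable). If every existing state is out, open a new one.
a: 0a undefined. 0a->0: ok.
b: 0b undefined. 0b->0: no, ba/bbab meet in 0. Open state 1: 0b->1.
ba: 1a undefined. 1a->0: no, baaab/baab meet in 1. 1a->1: no, ba/aab meet in 1. Open state 2: 1a->2.
bb: 1b undefined. 1b->0: no, aaaabb/abbaaa meet in 0. 1b->1: no, aaaabb/aab meet in 1. 1b->2: ok.
baa: 2a undefined. 2a->0: no, a/baabba meet in 0. 2a->1: no, ba/bbab meet in 2. 2a->2: no, ba/abbaaa meet in 2. Open state 3: 2a->3.
bab: 2b undefined. 2b->0: ok.
baaa: 3a undefined. 3a->0: no, a/abbaaa meet in 0. 3a->1: no, ba/abbaaa meet in 2. 3a->2: no, aaabaa/abbaaa meet in 3. 3a->3: no, aaabaa/abbaaa meet in 3. Open state 4: 3a->4.
baab: 3b undefined. 3b->0: no, ba/baabba meet in 2. 3b->1: no, aaabaa/baabba meet in 3. 3b->2: no, ba/bbab meet in 2. 3b->3: no, abaabb/bbab meet in 3. 3b->4: no, bbaa/bbab meet in 4. Open state 5: 3b->5.
baaab: 4b undefined. 4b->0: ok.
baaba: 5a undefined. 5a->0: ok.
baabb: 5b undefined. 5b->0: no, a/baabba meet in 0. 5b->1: no, ba/baabba meet in 2. 5b->2: no, aaabaa/baabba meet in 3. 5b->3: no, bbaa/baabba meet in 4. 5b->4: ok.
abbaaa: 4a undefined. 4a->0: no, a/baabba meet in 0. 4a->1: ok.
All examples now run through 6 states with every (state, symbol) defined. Accept strings end in {0,2,3,4}, Reject strings end in {1,5}; accept={0,2,3,4}.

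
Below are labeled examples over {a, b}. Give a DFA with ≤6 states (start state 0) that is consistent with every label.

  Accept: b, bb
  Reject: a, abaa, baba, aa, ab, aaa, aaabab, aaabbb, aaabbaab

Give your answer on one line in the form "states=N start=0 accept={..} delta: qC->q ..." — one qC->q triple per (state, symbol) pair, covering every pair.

Fold the examples into a partial DFA from state 0: repeatedly fix the first undefined (state, symbol) met by the shortest-then-alphabetical prefix, trying targets in increasing order and rejecting any under which an Accept and a Reject string meet in one state with the same remainder; add a state when all current targets are rejected. Accepting states are where Accept strings end.
a: 0a undefined. 0a->0: no, b/ab meet in 0 with "b" left. Open state 1: 0a->1.
b: 0b undefined. 0b->0: ok.
aa: 1a undefined. 1a->0: no, b/aa meet in 0. 1a->1: ok.
ab: 1b undefined. 1b->0: no, b/ab meet in 0. 1b->1: ok.
All examples now run through 2 states with every (state, symbol) defined. Accept strings end in {0}, Reject strings end in {1}; accept={0}.

states=2 start=0 accept={0} delta: 0a->1 0b->0 1a->1 1b->1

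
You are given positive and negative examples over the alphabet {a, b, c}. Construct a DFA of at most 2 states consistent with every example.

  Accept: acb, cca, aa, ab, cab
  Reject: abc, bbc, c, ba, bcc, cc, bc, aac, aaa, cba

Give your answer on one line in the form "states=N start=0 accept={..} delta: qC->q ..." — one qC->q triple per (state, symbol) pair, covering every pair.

Grow the machine one transition at a time. Run the examples from 0; the earliest place one falls off (shortest prefix, ties alphabetical) gets sent to the lowest-numbered state that keeps every Accept/Reject pair distinguishable — a pair clashes when both reach the same state with identical unread suffix — and to a fresh state only if none does.
a: 0a undefined. 0a->0: no, aa/aaa meet in 0. Open state 1: 0a->1.
b: 0b undefined. 0b->0: ok.
c: 0c undefined. 0c->0: no, cca/ba meet in 1. 0c->1: ok.
aa: 1a undefined. 1a->0: ok.
ab: 1b undefined. 1b->0: ok.
ac: 1c undefined. 1c->0: no, acb/bcc meet in 0. 1c->1: ok.
All examples now run through 2 states with every (state, symbol) defined. Accept strings end in {0}, Reject strings end in {1}; accept={0}.

states=2 start=0 accept={0} delta: 0a->1 0b->0 0c->1 1a->0 1b->0 1c->1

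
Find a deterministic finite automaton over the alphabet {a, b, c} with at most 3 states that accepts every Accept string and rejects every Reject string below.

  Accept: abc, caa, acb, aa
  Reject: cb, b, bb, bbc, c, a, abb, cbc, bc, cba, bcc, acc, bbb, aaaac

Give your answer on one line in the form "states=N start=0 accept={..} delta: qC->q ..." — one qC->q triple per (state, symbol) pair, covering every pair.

states=3 start=0 accept={2} delta: 0a->1 0b->0 0c->0 1a->2 1b->1 1c->2 2a->1 2b->2 2c->0

State merging on the prefix tree: take the shortest (then alphabetical) example prefix whose next move is undefined and point that move at state 0, else 1, else 2, ...; a target is out if some Accept/Reject pair would then sit in one state with the same input left (inseparable). If every existing state is out, open a new one.
a: 0a undefined. 0a->0: no, abc/bc meet in 0 with "bc" left. Open state 1: 0a->1.
b: 0b undefined. 0b->0: ok.
c: 0c undefined. 0c->0: ok.
aa: 1a undefined. 1a->0: no, caa/cb meet in 0. 1a->1: no, caa/a meet in 1. Open state 2: 1a->2.
ab: 1b undefined. 1b->0: no, abc/cb meet in 0. 1b->1: ok.
ac: 1c undefined. 1c->0: no, abc/cb meet in 0. 1c->1: no, abc/a meet in 1. 1c->2: ok.
aaa: 2a undefined. 2a->0: no, abc/aaaac meet in 2. 2a->1: ok.
acb: 2b undefined. 2b->0: no, acb/cb meet in 0. 2b->1: no, acb/a meet in 1. 2b->2: ok.
acc: 2c undefined. 2c->0: ok.
All examples now run through 3 states with every (state, symbol) defined. Accept strings end in {2}, Reject strings end in {0,1}; accept={2}.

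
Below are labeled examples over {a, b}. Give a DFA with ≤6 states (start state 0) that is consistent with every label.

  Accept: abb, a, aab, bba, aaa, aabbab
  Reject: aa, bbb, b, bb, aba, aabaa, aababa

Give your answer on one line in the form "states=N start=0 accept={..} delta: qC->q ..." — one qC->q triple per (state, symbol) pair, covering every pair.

states=4 start=0 accept={1,3} delta: 0a->1 0b->0 1a->2 1b->1 2a->1 2b->3 3a->1 3b->0

State merging on the prefix tree: take the shortest (then alphabetical) example prefix whose next move is undefined and point that move at state 0, else 1, else 2, ...; a target is out if some Accept/Reject pair would then sit in one state with the same input left (inseparable). If every existing state is out, open a new one.
a: 0a undefined. 0a->0: no, abb/bb meet in 0 with "bb" left. Open state 1: 0a->1.
b: 0b undefined. 0b->0: ok.
aa: 1a undefined. 1a->0: no, aab/aa meet in 0. 1a->1: no, a/aa meet in 1. Open state 2: 1a->2.
ab: 1b undefined. 1b->0: no, abb/bbb meet in 0. 1b->1: ok.
aaa: 2a undefined. 2a->0: no, aaa/bbb meet in 0. 2a->1: ok.
aab: 2b undefined. 2b->0: no, aab/bbb meet in 0. 2b->1: no, abb/aabaa meet in 1. 2b->2: no, aab/aa meet in 2. Open state 3: 2b->3.
aaba: 3a undefined. 3a->0: no, abb/aabaa meet in 1. 3a->1: ok.
aabb: 3b undefined. 3b->0: ok.
All examples now run through 4 states with every (state, symbol) defined. Accept strings end in {1,3}, Reject strings end in {0,2}; accept={1,3}.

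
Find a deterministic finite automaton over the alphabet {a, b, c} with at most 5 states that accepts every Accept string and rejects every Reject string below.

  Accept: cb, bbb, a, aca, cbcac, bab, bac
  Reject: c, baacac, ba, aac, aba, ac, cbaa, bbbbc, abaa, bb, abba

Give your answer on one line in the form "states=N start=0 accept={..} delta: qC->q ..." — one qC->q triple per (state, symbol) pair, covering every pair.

Grow the machine one transition at a time. Run the examples from 0; the earliest place one falls off (shortest prefix, ties alphabetical) gets sent to the lowest-numbered state that keeps every Accept/Reject pair distinguishable — a pair clashes when both reach the same state with identical unread suffix — and to a fresh state only if none does.
a: 0a undefined. 0a->0: ok.
b: 0b undefined. 0b->0: no, bbb/ba meet in 0. Open state 1: 0b->1.
c: 0c undefined. 0c->0: no, a/c meet in 0. 0c->1: no, cb/bb meet in 1 with "b" left. Open state 2: 0c->2.
ba: 1a undefined. 1a->0: no, a/ba meet in 0. 1a->1: no, bab/bb meet in 1 with "b" left. 1a->2: no, aca/abaa meet in 2 with "a" left. Open state 3: 1a->3.
bb: 1b undefined. 1b->0: no, a/bb meet in 0. 1b->1: no, bbb/bb meet in 1. 1b->2: no, aca/abba meet in 2 with "a" left. 1b->3: ok.
cb: 2b undefined. 2b->0: no, cb/cbaa meet in 0. 2b->1: ok.
aca: 2a undefined. 2a->0: ok.
baa: 3a undefined. 3a->0: no, a/cbaa meet in 0. 3a->1: no, cb/cbaa meet in 1. 3a->2: ok.
bab: 3b undefined. 3b->0: ok.
bac: 3c undefined. 3c->0: ok.
cbc: 1c undefined. 1c->0: no, bbb/bbbbc meet in 0. 1c->1: no, cb/bbbbc meet in 1. 1c->2: no, cbcac/c meet in 2. 1c->3: ok.
baac: 2c undefined. 2c->0: ok.
All examples now run through 4 states with every (state, symbol) defined. Accept strings end in {0,1}, Reject strings end in {2,3}; accept={0,1}.

states=4 start=0 accept={0,1} delta: 0a->0 0b->1 0c->2 1a->3 1b->3 1c->3 2a->0 2b->1 2c->0 3a->2 3b->0 3c->0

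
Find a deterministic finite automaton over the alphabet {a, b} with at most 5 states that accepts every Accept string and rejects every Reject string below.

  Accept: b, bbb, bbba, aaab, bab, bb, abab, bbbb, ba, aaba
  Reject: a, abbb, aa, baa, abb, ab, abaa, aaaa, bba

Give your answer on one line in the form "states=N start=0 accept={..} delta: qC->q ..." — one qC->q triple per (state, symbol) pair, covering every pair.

states=4 start=0 accept={0,2} delta: 0a->1 0b->2 1a->3 1b->1 2a->0 2b->0 3a->3 3b->2

Fold the examples into a partial DFA from state 0: repeatedly fix the first undefined (state, symbol) met by the shortest-then-alphabetical prefix, trying targets in increasing order and rejecting any under which an Accept and a Reject string meet in one state with the same remainder; add a state when all current targets are rejected. Accepting states are where Accept strings end.
a: 0a undefined. 0a->0: no, b/ab meet in 0 with "b" left. Open state 1: 0a->1.
b: 0b undefined. 0b->0: no, bbba/a meet in 1. 0b->1: no, b/a meet in 1. Open state 2: 0b->2.
aa: 1a undefined. 1a->0: no, aaab/ab meet in 1 with "b" left. 1a->1: no, aaab/ab meet in 1 with "b" left. 1a->2: no, b/aa meet in 2. Open state 3: 1a->3.
ab: 1b undefined. 1b->0: no, b/abb meet in 2. 1b->1: ok.
ba: 2a undefined. 2a->0: ok.
bb: 2b undefined. 2b->0: ok.
aaa: 3a undefined. 3a->0: no, bbba/abaa meet in 0. 3a->1: no, aaab/a meet in 1. 3a->2: no, b/abaa meet in 2. 3a->3: ok.
aab: 3b undefined. 3b->0: no, aaba/a meet in 1. 3b->1: no, aaab/a meet in 1. 3b->2: ok.
All examples now run through 4 states with every (state, symbol) defined. Accept strings end in {0,2}, Reject strings end in {1,3}; accept={0,2}.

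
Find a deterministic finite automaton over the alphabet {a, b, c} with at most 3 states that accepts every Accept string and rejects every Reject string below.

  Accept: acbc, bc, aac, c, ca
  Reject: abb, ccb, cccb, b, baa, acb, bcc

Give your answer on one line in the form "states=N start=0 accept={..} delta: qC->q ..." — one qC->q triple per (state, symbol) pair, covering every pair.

State merging on the prefix tree: take the shortest (then alphabetical) example prefix whose next move is undefined and point that move at state 0, else 1, else 2, ...; a target is out if some Accept/Reject pair would then sit in one state with the same input left (inseparable). If every existing state is out, open a new one.
a: 0a undefined. 0a->0: ok.
b: 0b undefined. 0b->0: ok.
c: 0c undefined. 0c->0: no, acbc/abb meet in 0. Open state 1: 0c->1.
ca: 1a undefined. 1a->0: no, ca/abb meet in 0. 1a->1: ok.
cc: 1c undefined. 1c->0: ok.
acb: 1b undefined. 1b->0: ok.
All examples now run through 2 states with every (state, symbol) defined. Accept strings end in {1}, Reject strings end in {0}; accept={1}.

states=2 start=0 accept={1} delta: 0a->0 0b->0 0c->1 1a->1 1b->0 1c->0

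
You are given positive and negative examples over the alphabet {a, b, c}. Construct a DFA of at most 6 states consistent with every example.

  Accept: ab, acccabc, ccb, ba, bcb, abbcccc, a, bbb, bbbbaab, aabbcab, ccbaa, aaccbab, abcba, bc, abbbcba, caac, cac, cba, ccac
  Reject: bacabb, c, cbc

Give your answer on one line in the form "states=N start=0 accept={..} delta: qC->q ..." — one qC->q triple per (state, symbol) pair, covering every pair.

Fold the examples into a partial DFA from state 0: repeatedly fix the first undefined (state, symbol) met by the shortest-then-alphabetical prefix, trying targets in increasing order and rejecting any under which an Accept and a Reject string meet in one state with the same remainder; add a state when all current targets are rejected. Accepting states are where Accept strings end.
a: 0a undefined. 0a->0: ok.
b: 0b undefined. 0b->0: no, bc/c meet in 0 with "c" left. Open state 1: 0b->1.
c: 0c undefined. 0c->0: no, acccabc/cbc meet in 1 with "c" left. 0c->1: no, ab/c meet in 1. Open state 2: 0c->2.
ba: 1a undefined. 1a->0: ok.
bb: 1b undefined. 1b->0: ok.
bc: 1c undefined. 1c->0: ok.
ca: 2a undefined. 2a->0: no, ba/bacabb meet in 0. 2a->1: no, ab/bacabb meet in 1. 2a->2: ok.
cb: 2b undefined. 2b->0: no, ab/bacabb meet in 1. 2b->1: no, ba/bacabb meet in 0. 2b->2: no, aabbcab/bacabb meet in 2. Open state 3: 2b->3.
cc: 2c undefined. 2c->0: no, acccabc/cbc meet in 3 with "c" left. 2c->1: no, abbcccc/c meet in 2. 2c->2: no, acccabc/cbc meet in 3 with "c" left. 2c->3: no, ccb/bacabb meet in 3 with "b" left. Open state 4: 2c->4.
cba: 3a undefined. 3a->0: ok.
cbc: 3c undefined. 3c->0: no, ba/cbc meet in 0. 3c->1: no, ab/cbc meet in 1. 3c->2: ok.
cca: 4a undefined. 4a->0: no, ccac/c meet in 2. 4a->1: ok.
ccb: 4b undefined. 4b->0: ok.
accc: 4c undefined. 4c->0: no, abbcccc/c meet in 2. 4c->1: ok.
bacabb: 3b undefined. 3b->0: no, acccabc/bacabb meet in 0. 3b->1: no, ab/bacabb meet in 1. 3b->2: ok.
All examples now run through 5 states with every (state, symbol) defined. Accept strings end in {0,1,3,4}, Reject strings end in {2}; accept={0,1,3,4}.

states=5 start=0 accept={0,1,3,4} delta: 0a->0 0b->1 0c->2 1a->0 1b->0 1c->0 2a->2 2b->3 2c->4 3a->0 3b->2 3c->2 4a->1 4b->0 4c->1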